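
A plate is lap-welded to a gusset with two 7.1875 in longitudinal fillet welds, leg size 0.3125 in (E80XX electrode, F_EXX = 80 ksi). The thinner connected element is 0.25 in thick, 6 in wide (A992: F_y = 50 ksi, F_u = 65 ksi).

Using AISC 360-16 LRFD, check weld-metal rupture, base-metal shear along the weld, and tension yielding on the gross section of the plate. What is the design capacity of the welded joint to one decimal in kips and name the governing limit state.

Weld metal: throat = 0.707×0.3125 = 0.22094 in, L = 2×7.1875 = 14.375 in. φR_n = 0.75 × 0.6 × 80 × 0.22094 × 14.375 = 114.3 kips.
Base metal shear (0.25 in plate): yield φR_n = 1.0×0.6×50×0.25×14.375 = 107.8 kips; rupture φR_n = 0.75×0.6×65×0.25×14.375 = 105.1 kips; take 105.1 kips (rupture).
Tension yield (gross): A_g = 6×0.25 = 1.5 in². φR_n = 0.90 × 50 × 1.5 = 67.5 kips.
Governing: min(114.3, 105.1, 67.5) = 67.5 kips → gross-section yield.

67.5 kips (gross-section yield governs)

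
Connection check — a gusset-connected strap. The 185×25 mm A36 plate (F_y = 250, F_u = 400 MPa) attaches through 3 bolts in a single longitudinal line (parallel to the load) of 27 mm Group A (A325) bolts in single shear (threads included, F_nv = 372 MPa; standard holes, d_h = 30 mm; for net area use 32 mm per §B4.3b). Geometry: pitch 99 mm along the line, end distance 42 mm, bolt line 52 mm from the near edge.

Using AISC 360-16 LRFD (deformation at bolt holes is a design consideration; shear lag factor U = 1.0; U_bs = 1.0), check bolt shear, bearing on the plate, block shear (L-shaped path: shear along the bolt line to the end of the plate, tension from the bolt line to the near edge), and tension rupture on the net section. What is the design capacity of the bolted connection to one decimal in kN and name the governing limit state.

Bolt shear: A_b = π(27)²/4 = 572.56 mm². φR_n = 0.75 × 372 × 572.56 × 3 × 1 = 479.2 kN.
Bearing (25 mm plate, F_u = 400 MPa): end bolts L_c = 42 − 30/2 = 27, R_n = min(1.2×27×25×400, 2.4×27×25×400) = 324 kN/bolt; interior L_c = 99 − 30 = 69, R_n = 648 kN/bolt. φR_n = 0.75 × (1×324 + 2×648) = 1215.0 kN.
Block shear: shear path 1×[42+2×99] = 1×240 mm, A_gv = 6000, A_nv = 1×(240 − 2.5×32)×25 = 4000 mm²; tension to near edge: (52 − 0.5×32)×25 = 900 mm². R_n = min(0.6×400×4000, 0.6×250×6000) + 1.0×400×900 = min(960, 900) + 360 = 1260 kN. φR_n = 0.75 × 1260 = 945.0 kN.
Tension rupture (net): A_n = (185 − 1×32)×25 = 3825 mm² (U = 1.0, A_e = A_n). φR_n = 0.75 × 400 × 3825 = 1147.5 kN.
Governing: min(479.2, 1215.0, 945.0, 1147.5) = 479.2 kN → bolt shear.

479.2 kN (bolt shear governs)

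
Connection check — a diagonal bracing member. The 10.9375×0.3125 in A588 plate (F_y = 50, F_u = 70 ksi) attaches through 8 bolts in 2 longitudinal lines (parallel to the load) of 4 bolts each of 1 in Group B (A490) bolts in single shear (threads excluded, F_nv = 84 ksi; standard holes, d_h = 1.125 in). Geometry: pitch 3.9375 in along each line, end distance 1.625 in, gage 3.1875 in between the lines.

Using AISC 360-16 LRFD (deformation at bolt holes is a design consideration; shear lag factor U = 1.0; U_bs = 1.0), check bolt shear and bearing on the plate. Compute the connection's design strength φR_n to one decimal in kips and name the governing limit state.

278.1 kips (bearing governs)

Bolt shear: A_b = π(1)²/4 = 0.7854 in². φR_n = 0.75 × 84 × 0.7854 × 8 × 1 = 395.8 kips.
Bearing (0.3125 in plate, F_u = 70 ksi): end bolts L_c = 1.625 − 1.125/2 = 1.0625, R_n = min(1.2×1.0625×0.3125×70, 2.4×1×0.3125×70) = 27.891 kips/bolt; interior L_c = 3.9375 − 1.125 = 2.8125, R_n = 52.5 kips/bolt. φR_n = 0.75 × (2×27.891 + 6×52.5) = 278.1 kips.
Governing: min(395.8, 278.1) = 278.1 kips → bearing.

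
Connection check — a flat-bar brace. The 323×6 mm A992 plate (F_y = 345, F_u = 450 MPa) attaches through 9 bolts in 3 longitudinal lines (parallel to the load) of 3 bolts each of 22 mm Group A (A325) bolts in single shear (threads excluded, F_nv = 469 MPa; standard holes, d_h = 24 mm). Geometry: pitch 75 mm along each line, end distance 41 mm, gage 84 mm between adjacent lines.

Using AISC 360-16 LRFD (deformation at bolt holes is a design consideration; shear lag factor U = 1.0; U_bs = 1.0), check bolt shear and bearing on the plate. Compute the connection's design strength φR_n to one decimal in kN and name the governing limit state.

Bolt shear: A_b = π(22)²/4 = 380.13 mm². φR_n = 0.75 × 469 × 380.13 × 9 × 1 = 1203.4 kN.
Bearing (6 mm plate, F_u = 450 MPa): end bolts L_c = 41 − 24/2 = 29, R_n = min(1.2×29×6×450, 2.4×22×6×450) = 93.96 kN/bolt; interior L_c = 75 − 24 = 51, R_n = 142.56 kN/bolt. φR_n = 0.75 × (3×93.96 + 6×142.56) = 852.9 kN.
Governing: min(1203.4, 852.9) = 852.9 kN → bearing.

852.9 kN (bearing governs)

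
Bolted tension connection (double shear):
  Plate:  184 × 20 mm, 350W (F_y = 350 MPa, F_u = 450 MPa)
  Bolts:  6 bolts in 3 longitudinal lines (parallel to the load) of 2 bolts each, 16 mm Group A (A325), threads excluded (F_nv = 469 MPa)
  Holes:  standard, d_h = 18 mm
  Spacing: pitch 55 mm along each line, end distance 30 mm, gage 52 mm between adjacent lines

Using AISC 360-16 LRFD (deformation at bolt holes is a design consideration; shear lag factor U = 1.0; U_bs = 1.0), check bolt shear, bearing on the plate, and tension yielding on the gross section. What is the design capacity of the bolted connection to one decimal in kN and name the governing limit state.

Bolt shear: A_b = π(16)²/4 = 201.06 mm². φR_n = 0.75 × 469 × 201.06 × 6 × 2 = 848.7 kN.
Bearing (20 mm plate, F_u = 450 MPa): end bolts L_c = 30 − 18/2 = 21, R_n = min(1.2×21×20×450, 2.4×16×20×450) = 226.8 kN/bolt; interior L_c = 55 − 18 = 37, R_n = 345.6 kN/bolt. φR_n = 0.75 × (3×226.8 + 3×345.6) = 1287.9 kN.
Tension yield (gross): A_g = 184×20 = 3680 mm². φR_n = 0.90 × 350 × 3680 = 1159.2 kN.
Governing: min(848.7, 1287.9, 1159.2) = 848.7 kN → bolt shear.

848.7 kN (bolt shear governs)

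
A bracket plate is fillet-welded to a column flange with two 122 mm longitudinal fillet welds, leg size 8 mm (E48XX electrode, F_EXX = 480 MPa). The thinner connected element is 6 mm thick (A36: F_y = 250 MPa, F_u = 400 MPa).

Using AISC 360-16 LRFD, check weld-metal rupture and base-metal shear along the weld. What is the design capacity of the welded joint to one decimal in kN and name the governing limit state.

219.6 kN (base-metal shear governs)

Weld metal: throat = 0.707×8 = 5.656 mm, L = 2×122 = 244 mm. φR_n = 0.75 × 0.6 × 480 × 5.656 × 244 = 298.1 kN.
Base metal shear (6 mm plate): yield φR_n = 1.0×0.6×250×6×244 = 219.6 kN; rupture φR_n = 0.75×0.6×400×6×244 = 263.5 kN; take 219.6 kN (yield).
Governing: min(298.1, 219.6) = 219.6 kN → base-metal shear.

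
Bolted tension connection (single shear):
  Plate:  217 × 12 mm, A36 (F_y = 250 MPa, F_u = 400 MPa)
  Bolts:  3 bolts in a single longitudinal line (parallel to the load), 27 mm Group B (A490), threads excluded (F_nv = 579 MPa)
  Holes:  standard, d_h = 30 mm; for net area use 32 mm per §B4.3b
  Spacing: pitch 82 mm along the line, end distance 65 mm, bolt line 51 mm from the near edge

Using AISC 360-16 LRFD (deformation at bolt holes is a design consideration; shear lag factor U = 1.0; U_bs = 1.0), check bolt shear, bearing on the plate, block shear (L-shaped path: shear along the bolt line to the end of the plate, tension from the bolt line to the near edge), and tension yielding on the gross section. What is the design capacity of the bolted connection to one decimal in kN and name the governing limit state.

435.2 kN (block shear governs)

Bolt shear: A_b = π(27)²/4 = 572.56 mm². φR_n = 0.75 × 579 × 572.56 × 3 × 1 = 745.9 kN.
Bearing (12 mm plate, F_u = 400 MPa): end bolts L_c = 65 − 30/2 = 50, R_n = min(1.2×50×12×400, 2.4×27×12×400) = 288 kN/bolt; interior L_c = 82 − 30 = 52, R_n = 299.52 kN/bolt. φR_n = 0.75 × (1×288 + 2×299.52) = 665.3 kN.
Block shear: shear path 1×[65+2×82] = 1×229 mm, A_gv = 2748, A_nv = 1×(229 − 2.5×32)×12 = 1788 mm²; tension to near edge: (51 − 0.5×32)×12 = 420 mm². R_n = min(0.6×400×1788, 0.6×250×2748) + 1.0×400×420 = min(429.12, 412.2) + 168 = 580.2 kN. φR_n = 0.75 × 580.2 = 435.2 kN.
Tension yield (gross): A_g = 217×12 = 2604 mm². φR_n = 0.90 × 250 × 2604 = 585.9 kN.
Governing: min(745.9, 665.3, 435.2, 585.9) = 435.2 kN → block shear.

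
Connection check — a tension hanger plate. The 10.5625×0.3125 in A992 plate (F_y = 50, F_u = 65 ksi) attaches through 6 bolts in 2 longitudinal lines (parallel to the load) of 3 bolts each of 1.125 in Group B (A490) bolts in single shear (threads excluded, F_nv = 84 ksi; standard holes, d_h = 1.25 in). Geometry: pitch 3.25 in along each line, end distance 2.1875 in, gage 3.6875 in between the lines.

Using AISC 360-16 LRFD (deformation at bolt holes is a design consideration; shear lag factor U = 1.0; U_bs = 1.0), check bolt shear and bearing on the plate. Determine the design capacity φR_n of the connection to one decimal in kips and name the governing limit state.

203.4 kips (bearing governs)

Bolt shear: A_b = π(1.125)²/4 = 0.99402 in². φR_n = 0.75 × 84 × 0.99402 × 6 × 1 = 375.7 kips.
Bearing (0.3125 in plate, F_u = 65 ksi): end bolts L_c = 2.1875 − 1.25/2 = 1.5625, R_n = min(1.2×1.5625×0.3125×65, 2.4×1.125×0.3125×65) = 38.086 kips/bolt; interior L_c = 3.25 − 1.25 = 2, R_n = 48.75 kips/bolt. φR_n = 0.75 × (2×38.086 + 4×48.75) = 203.4 kips.
Governing: min(375.7, 203.4) = 203.4 kips → bearing.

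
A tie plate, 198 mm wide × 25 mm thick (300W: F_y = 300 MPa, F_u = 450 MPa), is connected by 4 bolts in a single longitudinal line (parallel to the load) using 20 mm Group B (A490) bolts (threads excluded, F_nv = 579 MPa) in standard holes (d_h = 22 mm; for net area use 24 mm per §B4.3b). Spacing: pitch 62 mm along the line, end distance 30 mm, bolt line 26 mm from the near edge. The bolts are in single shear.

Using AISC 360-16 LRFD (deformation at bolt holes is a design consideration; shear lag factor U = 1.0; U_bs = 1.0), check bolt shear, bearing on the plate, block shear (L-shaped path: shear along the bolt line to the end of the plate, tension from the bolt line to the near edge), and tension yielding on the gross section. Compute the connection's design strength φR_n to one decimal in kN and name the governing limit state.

545.7 kN (bolt shear governs)

Bolt shear: A_b = π(20)²/4 = 314.16 mm². φR_n = 0.75 × 579 × 314.16 × 4 × 1 = 545.7 kN.
Bearing (25 mm plate, F_u = 450 MPa): end bolts L_c = 30 − 22/2 = 19, R_n = min(1.2×19×25×450, 2.4×20×25×450) = 256.5 kN/bolt; interior L_c = 62 − 22 = 40, R_n = 540 kN/bolt. φR_n = 0.75 × (1×256.5 + 3×540) = 1407.4 kN.
Block shear: shear path 1×[30+3×62] = 1×216 mm, A_gv = 5400, A_nv = 1×(216 − 3.5×24)×25 = 3300 mm²; tension to near edge: (26 − 0.5×24)×25 = 350 mm². R_n = min(0.6×450×3300, 0.6×300×5400) + 1.0×450×350 = min(891, 972) + 157.5 = 1048.5 kN. φR_n = 0.75 × 1048.5 = 786.4 kN.
Tension yield (gross): A_g = 198×25 = 4950 mm². φR_n = 0.90 × 300 × 4950 = 1336.5 kN.
Governing: min(545.7, 1407.4, 786.4, 1336.5) = 545.7 kN → bolt shear.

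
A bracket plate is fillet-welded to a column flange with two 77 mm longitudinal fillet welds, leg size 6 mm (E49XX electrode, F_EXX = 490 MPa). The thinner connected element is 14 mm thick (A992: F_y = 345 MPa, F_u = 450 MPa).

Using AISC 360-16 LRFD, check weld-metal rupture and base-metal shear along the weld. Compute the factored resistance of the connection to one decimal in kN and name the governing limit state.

Weld metal: throat = 0.707×6 = 4.242 mm, L = 2×77 = 154 mm. φR_n = 0.75 × 0.6 × 490 × 4.242 × 154 = 144.0 kN.
Base metal shear (14 mm plate): yield φR_n = 1.0×0.6×345×14×154 = 446.3 kN; rupture φR_n = 0.75×0.6×450×14×154 = 436.6 kN; take 436.6 kN (rupture).
Governing: min(144.0, 436.6) = 144.0 kN → weld metal.

144.0 kN (weld metal governs)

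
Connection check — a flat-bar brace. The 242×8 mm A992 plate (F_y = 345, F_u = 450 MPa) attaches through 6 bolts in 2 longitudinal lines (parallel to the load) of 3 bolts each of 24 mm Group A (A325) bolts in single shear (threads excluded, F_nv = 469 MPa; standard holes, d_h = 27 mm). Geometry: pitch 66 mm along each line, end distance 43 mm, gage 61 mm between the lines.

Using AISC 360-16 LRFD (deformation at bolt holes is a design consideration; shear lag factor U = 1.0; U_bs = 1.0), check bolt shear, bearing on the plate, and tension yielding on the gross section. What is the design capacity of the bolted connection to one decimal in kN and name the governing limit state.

601.1 kN (gross-section yield governs)

Bolt shear: A_b = π(24)²/4 = 452.39 mm². φR_n = 0.75 × 469 × 452.39 × 6 × 1 = 954.8 kN.
Bearing (8 mm plate, F_u = 450 MPa): end bolts L_c = 43 − 27/2 = 29.5, R_n = min(1.2×29.5×8×450, 2.4×24×8×450) = 127.44 kN/bolt; interior L_c = 66 − 27 = 39, R_n = 168.48 kN/bolt. φR_n = 0.75 × (2×127.44 + 4×168.48) = 696.6 kN.
Tension yield (gross): A_g = 242×8 = 1936 mm². φR_n = 0.90 × 345 × 1936 = 601.1 kN.
Governing: min(954.8, 696.6, 601.1) = 601.1 kN → gross-section yield.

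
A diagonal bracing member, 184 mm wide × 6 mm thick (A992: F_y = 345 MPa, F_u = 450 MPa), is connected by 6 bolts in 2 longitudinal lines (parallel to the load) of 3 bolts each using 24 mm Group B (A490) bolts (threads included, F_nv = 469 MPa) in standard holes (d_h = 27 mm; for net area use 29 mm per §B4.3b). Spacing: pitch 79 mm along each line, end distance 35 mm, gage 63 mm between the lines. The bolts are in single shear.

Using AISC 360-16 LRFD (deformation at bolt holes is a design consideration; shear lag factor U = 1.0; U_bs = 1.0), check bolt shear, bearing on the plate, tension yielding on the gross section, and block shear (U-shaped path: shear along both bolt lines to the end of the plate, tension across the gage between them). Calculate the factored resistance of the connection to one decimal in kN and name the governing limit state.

342.8 kN (gross-section yield governs)

Bolt shear: A_b = π(24)²/4 = 452.39 mm². φR_n = 0.75 × 469 × 452.39 × 6 × 1 = 954.8 kN.
Bearing (6 mm plate, F_u = 450 MPa): end bolts L_c = 35 − 27/2 = 21.5, R_n = min(1.2×21.5×6×450, 2.4×24×6×450) = 69.66 kN/bolt; interior L_c = 79 − 27 = 52, R_n = 155.52 kN/bolt. φR_n = 0.75 × (2×69.66 + 4×155.52) = 571.1 kN.
Tension yield (gross): A_g = 184×6 = 1104 mm². φR_n = 0.90 × 345 × 1104 = 342.8 kN.
Block shear: shear path 2×[35+2×79] = 2×193 mm, A_gv = 2316, A_nv = 2×(193 − 2.5×29)×6 = 1446 mm²; tension across gage: (63 − 1×29)×6 = 204 mm². R_n = min(0.6×450×1446, 0.6×345×2316) + 1.0×450×204 = min(390.42, 479.41) + 91.8 = 482.22 kN. φR_n = 0.75 × 482.22 = 361.7 kN.
Governing: min(954.8, 571.1, 342.8, 361.7) = 342.8 kN → gross-section yield.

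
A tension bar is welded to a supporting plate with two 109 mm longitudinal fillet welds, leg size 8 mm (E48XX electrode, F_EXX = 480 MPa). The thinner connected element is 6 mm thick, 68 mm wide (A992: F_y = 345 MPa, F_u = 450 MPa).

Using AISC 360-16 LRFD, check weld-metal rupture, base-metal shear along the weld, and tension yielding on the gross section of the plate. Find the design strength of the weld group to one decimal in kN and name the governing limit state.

Weld metal: throat = 0.707×8 = 5.656 mm, L = 2×109 = 218 mm. φR_n = 0.75 × 0.6 × 480 × 5.656 × 218 = 266.3 kN.
Base metal shear (6 mm plate): yield φR_n = 1.0×0.6×345×6×218 = 270.8 kN; rupture φR_n = 0.75×0.6×450×6×218 = 264.9 kN; take 264.9 kN (rupture).
Tension yield (gross): A_g = 68×6 = 408 mm². φR_n = 0.90 × 345 × 408 = 126.7 kN.
Governing: min(266.3, 264.9, 126.7) = 126.7 kN → gross-section yield.

126.7 kN (gross-section yield governs)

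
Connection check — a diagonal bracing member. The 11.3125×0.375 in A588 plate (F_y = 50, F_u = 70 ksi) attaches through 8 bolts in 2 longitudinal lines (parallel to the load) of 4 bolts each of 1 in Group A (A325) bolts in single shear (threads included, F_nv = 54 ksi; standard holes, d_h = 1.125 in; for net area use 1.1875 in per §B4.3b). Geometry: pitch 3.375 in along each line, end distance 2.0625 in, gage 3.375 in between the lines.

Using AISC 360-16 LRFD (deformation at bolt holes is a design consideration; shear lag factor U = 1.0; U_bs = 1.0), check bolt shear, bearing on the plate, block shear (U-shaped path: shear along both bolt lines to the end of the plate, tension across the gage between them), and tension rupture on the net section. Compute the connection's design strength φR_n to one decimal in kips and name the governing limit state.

176.0 kips (net-section rupture governs)

Bolt shear: A_b = π(1)²/4 = 0.7854 in². φR_n = 0.75 × 54 × 0.7854 × 8 × 1 = 254.5 kips.
Bearing (0.375 in plate, F_u = 70 ksi): end bolts L_c = 2.0625 − 1.125/2 = 1.5, R_n = min(1.2×1.5×0.375×70, 2.4×1×0.375×70) = 47.25 kips/bolt; interior L_c = 3.375 − 1.125 = 2.25, R_n = 63 kips/bolt. φR_n = 0.75 × (2×47.25 + 6×63) = 354.4 kips.
Block shear: shear path 2×[2.0625+3×3.375] = 2×12.1875 in, A_gv = 9.1406, A_nv = 2×(12.1875 − 3.5×1.1875)×0.375 = 6.0234 in²; tension across gage: (3.375 − 1×1.1875)×0.375 = 0.82031 in². R_n = min(0.6×70×6.0234, 0.6×50×9.1406) + 1.0×70×0.82031 = min(252.98, 274.22) + 57.422 = 310.4 kips. φR_n = 0.75 × 310.4 = 232.8 kips.
Tension rupture (net): A_n = (11.3125 − 2×1.1875)×0.375 = 3.3516 in² (U = 1.0, A_e = A_n). φR_n = 0.75 × 70 × 3.3516 = 176.0 kips.
Governing: min(254.5, 354.4, 232.8, 176.0) = 176.0 kips → net-section rupture.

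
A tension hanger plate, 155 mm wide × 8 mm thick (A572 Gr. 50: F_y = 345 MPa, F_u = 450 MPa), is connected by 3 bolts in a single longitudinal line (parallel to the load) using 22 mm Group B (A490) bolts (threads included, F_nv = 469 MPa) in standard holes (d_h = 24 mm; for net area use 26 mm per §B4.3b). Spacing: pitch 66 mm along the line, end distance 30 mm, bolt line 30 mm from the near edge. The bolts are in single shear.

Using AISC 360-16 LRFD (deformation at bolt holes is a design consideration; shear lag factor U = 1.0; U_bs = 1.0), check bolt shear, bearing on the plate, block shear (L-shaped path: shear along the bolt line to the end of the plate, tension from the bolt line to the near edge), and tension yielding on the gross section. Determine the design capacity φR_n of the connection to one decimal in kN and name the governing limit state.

203.0 kN (block shear governs)

Bolt shear: A_b = π(22)²/4 = 380.13 mm². φR_n = 0.75 × 469 × 380.13 × 3 × 1 = 401.1 kN.
Bearing (8 mm plate, F_u = 450 MPa): end bolts L_c = 30 − 24/2 = 18, R_n = min(1.2×18×8×450, 2.4×22×8×450) = 77.76 kN/bolt; interior L_c = 66 − 24 = 42, R_n = 181.44 kN/bolt. φR_n = 0.75 × (1×77.76 + 2×181.44) = 330.5 kN.
Block shear: shear path 1×[30+2×66] = 1×162 mm, A_gv = 1296, A_nv = 1×(162 − 2.5×26)×8 = 776 mm²; tension to near edge: (30 − 0.5×26)×8 = 136 mm². R_n = min(0.6×450×776, 0.6×345×1296) + 1.0×450×136 = min(209.52, 268.27) + 61.2 = 270.72 kN. φR_n = 0.75 × 270.72 = 203.0 kN.
Tension yield (gross): A_g = 155×8 = 1240 mm². φR_n = 0.90 × 345 × 1240 = 385.0 kN.
Governing: min(401.1, 330.5, 203.0, 385.0) = 203.0 kN → block shear.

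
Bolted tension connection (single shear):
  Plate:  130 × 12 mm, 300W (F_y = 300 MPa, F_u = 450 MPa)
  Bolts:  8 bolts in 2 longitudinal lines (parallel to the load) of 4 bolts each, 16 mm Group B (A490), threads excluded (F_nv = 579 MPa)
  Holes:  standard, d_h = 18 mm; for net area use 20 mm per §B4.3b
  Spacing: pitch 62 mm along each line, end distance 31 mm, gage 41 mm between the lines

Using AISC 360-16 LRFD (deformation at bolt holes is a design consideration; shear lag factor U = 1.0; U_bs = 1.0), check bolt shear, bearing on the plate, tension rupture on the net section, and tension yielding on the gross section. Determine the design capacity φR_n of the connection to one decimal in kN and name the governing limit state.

364.5 kN (net-section rupture governs)

Bolt shear: A_b = π(16)²/4 = 201.06 mm². φR_n = 0.75 × 579 × 201.06 × 8 × 1 = 698.5 kN.
Bearing (12 mm plate, F_u = 450 MPa): end bolts L_c = 31 − 18/2 = 22, R_n = min(1.2×22×12×450, 2.4×16×12×450) = 142.56 kN/bolt; interior L_c = 62 − 18 = 44, R_n = 207.36 kN/bolt. φR_n = 0.75 × (2×142.56 + 6×207.36) = 1147.0 kN.
Tension rupture (net): A_n = (130 − 2×20)×12 = 1080 mm² (U = 1.0, A_e = A_n). φR_n = 0.75 × 450 × 1080 = 364.5 kN.
Tension yield (gross): A_g = 130×12 = 1560 mm². φR_n = 0.90 × 300 × 1560 = 421.2 kN.
Governing: min(698.5, 1147.0, 364.5, 421.2) = 364.5 kN → net-section rupture.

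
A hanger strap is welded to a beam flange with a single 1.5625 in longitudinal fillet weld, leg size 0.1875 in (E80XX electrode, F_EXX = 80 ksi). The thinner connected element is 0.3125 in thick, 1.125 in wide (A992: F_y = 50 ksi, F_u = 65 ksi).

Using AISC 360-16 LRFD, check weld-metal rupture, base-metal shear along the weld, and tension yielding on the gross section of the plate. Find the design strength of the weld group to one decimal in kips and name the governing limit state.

Weld metal: throat = 0.707×0.1875 = 0.13256 in, L = 1.5625 in. φR_n = 0.75 × 0.6 × 80 × 0.13256 × 1.5625 = 7.5 kips.
Base metal shear (0.3125 in plate): yield φR_n = 1.0×0.6×50×0.3125×1.5625 = 14.6 kips; rupture φR_n = 0.75×0.6×65×0.3125×1.5625 = 14.3 kips; take 14.3 kips (rupture).
Tension yield (gross): A_g = 1.125×0.3125 = 0.35156 in². φR_n = 0.90 × 50 × 0.35156 = 15.8 kips.
Governing: min(7.5, 14.3, 15.8) = 7.5 kips → weld metal.

7.5 kips (weld metal governs)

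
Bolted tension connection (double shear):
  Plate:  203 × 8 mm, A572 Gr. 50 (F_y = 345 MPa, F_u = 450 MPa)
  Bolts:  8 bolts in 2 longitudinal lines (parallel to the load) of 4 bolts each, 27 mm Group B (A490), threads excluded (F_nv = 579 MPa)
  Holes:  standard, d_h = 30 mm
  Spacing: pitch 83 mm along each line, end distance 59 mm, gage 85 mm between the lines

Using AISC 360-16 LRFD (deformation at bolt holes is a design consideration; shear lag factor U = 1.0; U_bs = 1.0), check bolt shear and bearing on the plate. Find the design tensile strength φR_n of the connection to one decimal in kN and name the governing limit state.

Bolt shear: A_b = π(27)²/4 = 572.56 mm². φR_n = 0.75 × 579 × 572.56 × 8 × 2 = 3978.1 kN.
Bearing (8 mm plate, F_u = 450 MPa): end bolts L_c = 59 − 30/2 = 44, R_n = min(1.2×44×8×450, 2.4×27×8×450) = 190.08 kN/bolt; interior L_c = 83 − 30 = 53, R_n = 228.96 kN/bolt. φR_n = 0.75 × (2×190.08 + 6×228.96) = 1315.4 kN.
Governing: min(3978.1, 1315.4) = 1315.4 kN → bearing.

1315.4 kN (bearing governs)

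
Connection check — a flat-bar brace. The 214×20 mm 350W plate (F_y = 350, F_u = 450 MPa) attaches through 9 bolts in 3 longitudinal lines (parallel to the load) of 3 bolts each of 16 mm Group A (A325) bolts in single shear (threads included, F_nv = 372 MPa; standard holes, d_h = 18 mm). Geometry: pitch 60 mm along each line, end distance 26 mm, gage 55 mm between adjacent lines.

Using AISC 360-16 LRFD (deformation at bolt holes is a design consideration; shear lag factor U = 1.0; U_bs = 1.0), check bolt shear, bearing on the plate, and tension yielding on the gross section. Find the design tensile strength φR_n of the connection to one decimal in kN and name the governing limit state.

Bolt shear: A_b = π(16)²/4 = 201.06 mm². φR_n = 0.75 × 372 × 201.06 × 9 × 1 = 504.9 kN.
Bearing (20 mm plate, F_u = 450 MPa): end bolts L_c = 26 − 18/2 = 17, R_n = min(1.2×17×20×450, 2.4×16×20×450) = 183.6 kN/bolt; interior L_c = 60 − 18 = 42, R_n = 345.6 kN/bolt. φR_n = 0.75 × (3×183.6 + 6×345.6) = 1968.3 kN.
Tension yield (gross): A_g = 214×20 = 4280 mm². φR_n = 0.90 × 350 × 4280 = 1348.2 kN.
Governing: min(504.9, 1968.3, 1348.2) = 504.9 kN → bolt shear.

504.9 kN (bolt shear governs)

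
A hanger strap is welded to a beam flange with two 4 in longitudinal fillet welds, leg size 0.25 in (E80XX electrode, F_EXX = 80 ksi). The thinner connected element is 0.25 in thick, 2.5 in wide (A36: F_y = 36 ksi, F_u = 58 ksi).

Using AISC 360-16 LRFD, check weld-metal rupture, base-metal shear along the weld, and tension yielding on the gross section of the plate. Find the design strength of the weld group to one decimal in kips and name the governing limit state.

Weld metal: throat = 0.707×0.25 = 0.17675 in, L = 2×4 = 8 in. φR_n = 0.75 × 0.6 × 80 × 0.17675 × 8 = 50.9 kips.
Base metal shear (0.25 in plate): yield φR_n = 1.0×0.6×36×0.25×8 = 43.2 kips; rupture φR_n = 0.75×0.6×58×0.25×8 = 52.2 kips; take 43.2 kips (yield).
Tension yield (gross): A_g = 2.5×0.25 = 0.625 in². φR_n = 0.90 × 36 × 0.625 = 20.3 kips.
Governing: min(50.9, 43.2, 20.3) = 20.3 kips → gross-section yield.

20.3 kips (gross-section yield governs)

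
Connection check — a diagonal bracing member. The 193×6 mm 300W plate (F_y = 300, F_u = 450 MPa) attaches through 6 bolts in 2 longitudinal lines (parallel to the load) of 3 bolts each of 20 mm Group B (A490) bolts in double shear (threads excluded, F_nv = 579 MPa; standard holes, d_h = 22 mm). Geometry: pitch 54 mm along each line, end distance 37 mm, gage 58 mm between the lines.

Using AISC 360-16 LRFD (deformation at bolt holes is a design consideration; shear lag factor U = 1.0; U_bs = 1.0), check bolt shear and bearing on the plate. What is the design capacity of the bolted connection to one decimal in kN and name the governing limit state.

437.4 kN (bearing governs)

Bolt shear: A_b = π(20)²/4 = 314.16 mm². φR_n = 0.75 × 579 × 314.16 × 6 × 2 = 1637.1 kN.
Bearing (6 mm plate, F_u = 450 MPa): end bolts L_c = 37 − 22/2 = 26, R_n = min(1.2×26×6×450, 2.4×20×6×450) = 84.24 kN/bolt; interior L_c = 54 − 22 = 32, R_n = 103.68 kN/bolt. φR_n = 0.75 × (2×84.24 + 4×103.68) = 437.4 kN.
Governing: min(1637.1, 437.4) = 437.4 kN → bearing.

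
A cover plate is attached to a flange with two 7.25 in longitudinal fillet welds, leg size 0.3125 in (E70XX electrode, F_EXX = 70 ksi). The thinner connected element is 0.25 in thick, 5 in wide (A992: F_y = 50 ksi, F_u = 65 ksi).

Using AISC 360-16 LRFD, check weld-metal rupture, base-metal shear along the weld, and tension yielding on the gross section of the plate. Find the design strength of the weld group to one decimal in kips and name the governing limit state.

56.3 kips (gross-section yield governs)

Weld metal: throat = 0.707×0.3125 = 0.22094 in, L = 2×7.25 = 14.5 in. φR_n = 0.75 × 0.6 × 70 × 0.22094 × 14.5 = 100.9 kips.
Base metal shear (0.25 in plate): yield φR_n = 1.0×0.6×50×0.25×14.5 = 108.8 kips; rupture φR_n = 0.75×0.6×65×0.25×14.5 = 106.0 kips; take 106.0 kips (rupture).
Tension yield (gross): A_g = 5×0.25 = 1.25 in². φR_n = 0.90 × 50 × 1.25 = 56.3 kips.
Governing: min(100.9, 106.0, 56.3) = 56.3 kips → gross-section yield.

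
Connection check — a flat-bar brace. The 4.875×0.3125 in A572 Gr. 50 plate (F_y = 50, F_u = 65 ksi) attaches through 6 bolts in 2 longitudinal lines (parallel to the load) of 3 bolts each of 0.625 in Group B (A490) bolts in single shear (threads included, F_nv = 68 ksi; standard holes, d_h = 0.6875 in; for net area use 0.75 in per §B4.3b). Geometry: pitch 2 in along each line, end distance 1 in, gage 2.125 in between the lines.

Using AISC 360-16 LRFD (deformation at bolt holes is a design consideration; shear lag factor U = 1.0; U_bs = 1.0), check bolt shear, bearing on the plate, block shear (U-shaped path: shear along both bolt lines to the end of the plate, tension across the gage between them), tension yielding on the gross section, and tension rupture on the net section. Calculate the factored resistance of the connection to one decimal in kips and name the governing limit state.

Bolt shear: A_b = π(0.625)²/4 = 0.3068 in². φR_n = 0.75 × 68 × 0.3068 × 6 × 1 = 93.9 kips.
Bearing (0.3125 in plate, F_u = 65 ksi): end bolts L_c = 1 − 0.6875/2 = 0.65625, R_n = min(1.2×0.65625×0.3125×65, 2.4×0.625×0.3125×65) = 15.996 kips/bolt; interior L_c = 2 − 0.6875 = 1.3125, R_n = 30.469 kips/bolt. φR_n = 0.75 × (2×15.996 + 4×30.469) = 115.4 kips.
Block shear: shear path 2×[1+2×2] = 2×5 in, A_gv = 3.125, A_nv = 2×(5 − 2.5×0.75)×0.3125 = 1.9531 in²; tension across gage: (2.125 − 1×0.75)×0.3125 = 0.42969 in². R_n = min(0.6×65×1.9531, 0.6×50×3.125) + 1.0×65×0.42969 = min(76.171, 93.75) + 27.93 = 104.1 kips. φR_n = 0.75 × 104.1 = 78.1 kips.
Tension yield (gross): A_g = 4.875×0.3125 = 1.5234 in². φR_n = 0.90 × 50 × 1.5234 = 68.6 kips.
Tension rupture (net): A_n = (4.875 − 2×0.75)×0.3125 = 1.0547 in² (U = 1.0, A_e = A_n). φR_n = 0.75 × 65 × 1.0547 = 51.4 kips.
Governing: min(93.9, 115.4, 78.1, 68.6, 51.4) = 51.4 kips → net-section rupture.

51.4 kips (net-section rupture governs)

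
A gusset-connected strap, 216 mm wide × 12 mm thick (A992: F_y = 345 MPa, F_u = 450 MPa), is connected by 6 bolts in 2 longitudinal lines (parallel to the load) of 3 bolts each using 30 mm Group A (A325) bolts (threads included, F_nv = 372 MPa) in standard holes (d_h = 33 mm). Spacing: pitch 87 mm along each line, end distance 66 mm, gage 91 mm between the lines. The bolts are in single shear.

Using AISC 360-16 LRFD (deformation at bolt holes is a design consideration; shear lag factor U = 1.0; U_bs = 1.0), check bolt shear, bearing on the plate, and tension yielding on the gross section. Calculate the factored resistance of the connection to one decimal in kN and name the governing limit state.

804.8 kN (gross-section yield governs)

Bolt shear: A_b = π(30)²/4 = 706.86 mm². φR_n = 0.75 × 372 × 706.86 × 6 × 1 = 1183.3 kN.
Bearing (12 mm plate, F_u = 450 MPa): end bolts L_c = 66 − 33/2 = 49.5, R_n = min(1.2×49.5×12×450, 2.4×30×12×450) = 320.76 kN/bolt; interior L_c = 87 − 33 = 54, R_n = 349.92 kN/bolt. φR_n = 0.75 × (2×320.76 + 4×349.92) = 1530.9 kN.
Tension yield (gross): A_g = 216×12 = 2592 mm². φR_n = 0.90 × 345 × 2592 = 804.8 kN.
Governing: min(1183.3, 1530.9, 804.8) = 804.8 kN → gross-section yield.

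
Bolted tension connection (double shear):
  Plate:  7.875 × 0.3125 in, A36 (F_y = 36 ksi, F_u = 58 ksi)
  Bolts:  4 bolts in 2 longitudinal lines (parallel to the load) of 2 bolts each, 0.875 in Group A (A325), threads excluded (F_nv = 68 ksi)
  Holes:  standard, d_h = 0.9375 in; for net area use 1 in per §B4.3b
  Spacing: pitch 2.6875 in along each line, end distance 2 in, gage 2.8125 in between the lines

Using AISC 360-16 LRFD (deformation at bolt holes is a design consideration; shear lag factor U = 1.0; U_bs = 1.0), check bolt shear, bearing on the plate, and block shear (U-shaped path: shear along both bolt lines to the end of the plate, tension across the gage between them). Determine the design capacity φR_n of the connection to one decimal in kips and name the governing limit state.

72.1 kips (block shear governs)

Bolt shear: A_b = π(0.875)²/4 = 0.60132 in². φR_n = 0.75 × 68 × 0.60132 × 4 × 2 = 245.3 kips.
Bearing (0.3125 in plate, F_u = 58 ksi): end bolts L_c = 2 − 0.9375/2 = 1.53125, R_n = min(1.2×1.53125×0.3125×58, 2.4×0.875×0.3125×58) = 33.305 kips/bolt; interior L_c = 2.6875 − 0.9375 = 1.75, R_n = 38.063 kips/bolt. φR_n = 0.75 × (2×33.305 + 2×38.063) = 107.1 kips.
Block shear: shear path 2×[2+1×2.6875] = 2×4.6875 in, A_gv = 2.9297, A_nv = 2×(4.6875 − 1.5×1)×0.3125 = 1.9922 in²; tension across gage: (2.8125 − 1×1)×0.3125 = 0.56641 in². R_n = min(0.6×58×1.9922, 0.6×36×2.9297) + 1.0×58×0.56641 = min(69.329, 63.282) + 32.852 = 96.134 kips. φR_n = 0.75 × 96.134 = 72.1 kips.
Governing: min(245.3, 107.1, 72.1) = 72.1 kips → block shear.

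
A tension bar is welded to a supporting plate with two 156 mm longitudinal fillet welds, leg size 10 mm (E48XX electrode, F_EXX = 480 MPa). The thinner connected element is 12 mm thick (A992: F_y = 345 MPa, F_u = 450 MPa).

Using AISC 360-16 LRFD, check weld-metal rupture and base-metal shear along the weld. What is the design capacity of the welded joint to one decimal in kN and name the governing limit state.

Weld metal: throat = 0.707×10 = 7.07 mm, L = 2×156 = 312 mm. φR_n = 0.75 × 0.6 × 480 × 7.07 × 312 = 476.5 kN.
Base metal shear (12 mm plate): yield φR_n = 1.0×0.6×345×12×312 = 775.0 kN; rupture φR_n = 0.75×0.6×450×12×312 = 758.2 kN; take 758.2 kN (rupture).
Governing: min(476.5, 758.2) = 476.5 kN → weld metal.

476.5 kN (weld metal governs)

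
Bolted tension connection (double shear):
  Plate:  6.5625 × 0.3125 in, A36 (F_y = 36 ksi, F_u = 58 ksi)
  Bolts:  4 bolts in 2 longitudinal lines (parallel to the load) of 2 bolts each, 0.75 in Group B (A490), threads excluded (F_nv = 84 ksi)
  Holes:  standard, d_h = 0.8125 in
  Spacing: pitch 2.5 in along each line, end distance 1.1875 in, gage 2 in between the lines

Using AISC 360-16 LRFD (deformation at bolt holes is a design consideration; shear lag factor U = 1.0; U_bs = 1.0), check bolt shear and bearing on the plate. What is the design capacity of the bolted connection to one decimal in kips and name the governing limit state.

Bolt shear: A_b = π(0.75)²/4 = 0.44179 in². φR_n = 0.75 × 84 × 0.44179 × 4 × 2 = 222.7 kips.
Bearing (0.3125 in plate, F_u = 58 ksi): end bolts L_c = 1.1875 − 0.8125/2 = 0.78125, R_n = min(1.2×0.78125×0.3125×58, 2.4×0.75×0.3125×58) = 16.992 kips/bolt; interior L_c = 2.5 − 0.8125 = 1.6875, R_n = 32.625 kips/bolt. φR_n = 0.75 × (2×16.992 + 2×32.625) = 74.4 kips.
Governing: min(222.7, 74.4) = 74.4 kips → bearing.

74.4 kips (bearing governs)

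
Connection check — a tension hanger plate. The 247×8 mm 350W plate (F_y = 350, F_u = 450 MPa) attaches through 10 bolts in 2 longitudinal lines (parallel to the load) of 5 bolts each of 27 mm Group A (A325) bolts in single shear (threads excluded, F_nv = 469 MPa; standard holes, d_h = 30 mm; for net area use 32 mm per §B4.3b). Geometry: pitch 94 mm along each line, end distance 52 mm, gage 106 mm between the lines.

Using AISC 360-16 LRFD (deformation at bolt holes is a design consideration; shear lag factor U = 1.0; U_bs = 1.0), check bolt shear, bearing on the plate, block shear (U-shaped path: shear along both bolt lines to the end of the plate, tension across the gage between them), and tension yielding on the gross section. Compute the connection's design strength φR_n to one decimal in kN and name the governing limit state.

622.4 kN (gross-section yield governs)

Bolt shear: A_b = π(27)²/4 = 572.56 mm². φR_n = 0.75 × 469 × 572.56 × 10 × 1 = 2014.0 kN.
Bearing (8 mm plate, F_u = 450 MPa): end bolts L_c = 52 − 30/2 = 37, R_n = min(1.2×37×8×450, 2.4×27×8×450) = 159.84 kN/bolt; interior L_c = 94 − 30 = 64, R_n = 233.28 kN/bolt. φR_n = 0.75 × (2×159.84 + 8×233.28) = 1639.4 kN.
Block shear: shear path 2×[52+4×94] = 2×428 mm, A_gv = 6848, A_nv = 2×(428 − 4.5×32)×8 = 4544 mm²; tension across gage: (106 − 1×32)×8 = 592 mm². R_n = min(0.6×450×4544, 0.6×350×6848) + 1.0×450×592 = min(1226.9, 1438.1) + 266.4 = 1493.3 kN. φR_n = 0.75 × 1493.3 = 1120.0 kN.
Tension yield (gross): A_g = 247×8 = 1976 mm². φR_n = 0.90 × 350 × 1976 = 622.4 kN.
Governing: min(2014.0, 1639.4, 1120.0, 622.4) = 622.4 kN → gross-section yield.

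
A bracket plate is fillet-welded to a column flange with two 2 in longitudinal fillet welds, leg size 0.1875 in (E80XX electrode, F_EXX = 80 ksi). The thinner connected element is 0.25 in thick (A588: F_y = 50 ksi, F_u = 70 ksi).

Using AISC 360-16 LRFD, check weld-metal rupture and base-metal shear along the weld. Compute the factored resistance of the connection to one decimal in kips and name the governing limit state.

Weld metal: throat = 0.707×0.1875 = 0.13256 in, L = 2×2 = 4 in. φR_n = 0.75 × 0.6 × 80 × 0.13256 × 4 = 19.1 kips.
Base metal shear (0.25 in plate): yield φR_n = 1.0×0.6×50×0.25×4 = 30.0 kips; rupture φR_n = 0.75×0.6×70×0.25×4 = 31.5 kips; take 30.0 kips (yield).
Governing: min(19.1, 30.0) = 19.1 kips → weld metal.

19.1 kips (weld metal governs)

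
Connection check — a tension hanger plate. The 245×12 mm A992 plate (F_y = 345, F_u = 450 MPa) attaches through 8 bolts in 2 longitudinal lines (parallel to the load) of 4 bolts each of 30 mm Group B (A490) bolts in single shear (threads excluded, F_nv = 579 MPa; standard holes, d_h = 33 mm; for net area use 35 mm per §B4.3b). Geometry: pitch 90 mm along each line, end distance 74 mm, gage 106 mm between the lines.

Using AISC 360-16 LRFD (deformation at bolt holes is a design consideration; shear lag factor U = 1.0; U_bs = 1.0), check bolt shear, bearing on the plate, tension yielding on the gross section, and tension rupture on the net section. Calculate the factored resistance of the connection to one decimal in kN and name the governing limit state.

Bolt shear: A_b = π(30)²/4 = 706.86 mm². φR_n = 0.75 × 579 × 706.86 × 8 × 1 = 2455.6 kN.
Bearing (12 mm plate, F_u = 450 MPa): end bolts L_c = 74 − 33/2 = 57.5, R_n = min(1.2×57.5×12×450, 2.4×30×12×450) = 372.6 kN/bolt; interior L_c = 90 − 33 = 57, R_n = 369.36 kN/bolt. φR_n = 0.75 × (2×372.6 + 6×369.36) = 2221.0 kN.
Tension yield (gross): A_g = 245×12 = 2940 mm². φR_n = 0.90 × 345 × 2940 = 912.9 kN.
Tension rupture (net): A_n = (245 − 2×35)×12 = 2100 mm² (U = 1.0, A_e = A_n). φR_n = 0.75 × 450 × 2100 = 708.8 kN.
Governing: min(2455.6, 2221.0, 912.9, 708.8) = 708.8 kN → net-section rupture.

708.8 kN (net-section rupture governs)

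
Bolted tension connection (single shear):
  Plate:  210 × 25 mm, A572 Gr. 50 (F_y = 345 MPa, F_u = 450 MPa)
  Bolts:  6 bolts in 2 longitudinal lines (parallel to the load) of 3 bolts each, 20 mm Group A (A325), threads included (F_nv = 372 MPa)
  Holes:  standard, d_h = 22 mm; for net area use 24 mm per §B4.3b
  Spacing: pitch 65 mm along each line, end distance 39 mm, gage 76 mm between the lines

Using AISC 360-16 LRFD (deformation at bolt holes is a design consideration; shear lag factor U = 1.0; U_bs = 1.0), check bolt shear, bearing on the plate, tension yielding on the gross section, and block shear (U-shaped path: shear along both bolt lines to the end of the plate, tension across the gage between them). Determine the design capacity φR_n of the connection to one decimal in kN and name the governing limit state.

Bolt shear: A_b = π(20)²/4 = 314.16 mm². φR_n = 0.75 × 372 × 314.16 × 6 × 1 = 525.9 kN.
Bearing (25 mm plate, F_u = 450 MPa): end bolts L_c = 39 − 22/2 = 28, R_n = min(1.2×28×25×450, 2.4×20×25×450) = 378 kN/bolt; interior L_c = 65 − 22 = 43, R_n = 540 kN/bolt. φR_n = 0.75 × (2×378 + 4×540) = 2187.0 kN.
Tension yield (gross): A_g = 210×25 = 5250 mm². φR_n = 0.90 × 345 × 5250 = 1630.1 kN.
Block shear: shear path 2×[39+2×65] = 2×169 mm, A_gv = 8450, A_nv = 2×(169 − 2.5×24)×25 = 5450 mm²; tension across gage: (76 − 1×24)×25 = 1300 mm². R_n = min(0.6×450×5450, 0.6×345×8450) + 1.0×450×1300 = min(1471.5, 1749.2) + 585 = 2056.5 kN. φR_n = 0.75 × 2056.5 = 1542.4 kN.
Governing: min(525.9, 2187.0, 1630.1, 1542.4) = 525.9 kN → bolt shear.

525.9 kN (bolt shear governs)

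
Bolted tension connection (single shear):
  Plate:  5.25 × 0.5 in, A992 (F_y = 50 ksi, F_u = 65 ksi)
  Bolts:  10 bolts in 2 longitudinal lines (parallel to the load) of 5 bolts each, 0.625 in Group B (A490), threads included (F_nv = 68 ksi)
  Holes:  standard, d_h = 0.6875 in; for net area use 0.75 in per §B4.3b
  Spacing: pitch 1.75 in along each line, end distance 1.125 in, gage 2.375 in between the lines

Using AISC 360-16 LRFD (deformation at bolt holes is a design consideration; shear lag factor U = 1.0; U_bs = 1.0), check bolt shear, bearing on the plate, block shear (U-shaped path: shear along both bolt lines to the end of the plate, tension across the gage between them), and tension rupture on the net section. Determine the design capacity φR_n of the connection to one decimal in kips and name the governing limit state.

Bolt shear: A_b = π(0.625)²/4 = 0.3068 in². φR_n = 0.75 × 68 × 0.3068 × 10 × 1 = 156.5 kips.
Bearing (0.5 in plate, F_u = 65 ksi): end bolts L_c = 1.125 − 0.6875/2 = 0.78125, R_n = min(1.2×0.78125×0.5×65, 2.4×0.625×0.5×65) = 30.469 kips/bolt; interior L_c = 1.75 − 0.6875 = 1.0625, R_n = 41.438 kips/bolt. φR_n = 0.75 × (2×30.469 + 8×41.438) = 294.3 kips.
Block shear: shear path 2×[1.125+4×1.75] = 2×8.125 in, A_gv = 8.125, A_nv = 2×(8.125 − 4.5×0.75)×0.5 = 4.75 in²; tension across gage: (2.375 − 1×0.75)×0.5 = 0.8125 in². R_n = min(0.6×65×4.75, 0.6×50×8.125) + 1.0×65×0.8125 = min(185.25, 243.75) + 52.813 = 238.06 kips. φR_n = 0.75 × 238.06 = 178.5 kips.
Tension rupture (net): A_n = (5.25 − 2×0.75)×0.5 = 1.875 in² (U = 1.0, A_e = A_n). φR_n = 0.75 × 65 × 1.875 = 91.4 kips.
Governing: min(156.5, 294.3, 178.5, 91.4) = 91.4 kips → net-section rupture.

91.4 kips (net-section rupture governs)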